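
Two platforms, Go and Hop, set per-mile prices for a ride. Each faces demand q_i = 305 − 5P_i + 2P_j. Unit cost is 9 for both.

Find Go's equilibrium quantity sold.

173.75

Go's profit: π = (P_{Go} − 9)(305 − 5P_{Go} + 2P_{Hop}).
∂π/∂P_{Go} = 350 − 10P_{Go} + 2P_{Hop} = 0 ⇒ P_{Go} = 35 + 0.2P_{Hop}.
By symmetry P_{Hop} = P_{Go}; substituting into the reaction function, 0.8P_{Go} = 35 and P_{Go} = 43.75.
q_{Go} = 305 − 5·43.75 + 2·43.75 = 173.75.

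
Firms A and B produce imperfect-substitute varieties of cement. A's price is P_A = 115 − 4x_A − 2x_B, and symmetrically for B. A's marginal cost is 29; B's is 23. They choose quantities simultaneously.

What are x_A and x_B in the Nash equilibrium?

Firm A's profit: π = x_A(115 − 4x_A − 2x_B) − 29x_A.
∂π/∂x_A = 86 − 8x_A − 2x_B = 0 ⇒ x_A = 10.75 − 0.25x_B.
Similarly x_B = 11.5 − 0.25x_A.
Solving the two reaction functions simultaneously: (1 − (−0.25)(−0.25))x_A = 10.75 − 0.25·11.5, so 0.9375x_A = 7.875 and x_A = 8.4.
Then x_B = 11.5 − 0.25·8.4 = 9.4.

8.4, 9.4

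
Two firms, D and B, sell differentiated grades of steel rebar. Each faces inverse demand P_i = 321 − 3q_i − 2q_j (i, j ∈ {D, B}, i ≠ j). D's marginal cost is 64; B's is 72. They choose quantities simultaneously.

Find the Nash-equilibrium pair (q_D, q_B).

32.625, 30.625

Firm D's profit: π = q_D(321 − 3q_D − 2q_B) − 64q_D.
∂π/∂q_D = 257 − 6q_D − 2q_B = 0 ⇒ q_D = 257/6 − (1/3)q_B.
Similarly q_B = 41.5 − (1/3)q_D.
Substituting the second reaction function into the first: q_D = 257/6 − (1/3)(41.5 − (1/3)q_D), which gives (8/9)q_D = 29 ⇒ q_D = 32.625.
Then q_B = 41.5 − (1/3)·32.625 = 30.625.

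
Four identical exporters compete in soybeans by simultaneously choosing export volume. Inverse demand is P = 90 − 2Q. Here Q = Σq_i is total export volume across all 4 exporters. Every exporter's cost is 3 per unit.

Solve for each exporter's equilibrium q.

A representative exporter's profit is π_i = q_i(90 − 2Q) − 3q_i, with Q = q_i + Σ_{j≠i} q_j.
First-order condition: 87 − 4q_i − 2Σ_{j≠i} q_j = 0.
Imposing symmetry (q_j = q for all j) turns Σ_{j≠i} q_j into 3q, so 87 = 10q and q = 8.7.

8.7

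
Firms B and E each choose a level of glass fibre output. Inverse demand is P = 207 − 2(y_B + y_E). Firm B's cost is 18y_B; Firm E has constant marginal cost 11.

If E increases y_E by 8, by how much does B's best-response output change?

-4

Firm B's profit: π = y_B(207 − 2(y_B + y_E)) − 18y_B.
∂π/∂y_B = 189 − 4y_B − 2y_E = 0, so y_B = 47.25 − 0.5y_E.
The reaction-function slope is −0.5, so an 8-unit rise in y_E moves y_B by −0.5 × 8 = −4. B's best response falls — the actions are strategic substitutes.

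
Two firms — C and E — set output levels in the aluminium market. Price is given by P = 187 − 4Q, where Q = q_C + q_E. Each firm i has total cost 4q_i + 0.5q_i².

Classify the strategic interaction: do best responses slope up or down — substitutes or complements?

strategic substitutes

Firm C's profit: π = q_C(187 − 4(q_C + q_E)) − 4q_C − 0.5q_C².
∂π/∂q_C = 183 − 9q_C − 4q_E = 0, so q_C = 61/3 − (4/9)q_E.
The best-response slope dq_C/dq_E = −4/9 < 0: the reaction function is downward-sloping, so the choices are strategic substitutes.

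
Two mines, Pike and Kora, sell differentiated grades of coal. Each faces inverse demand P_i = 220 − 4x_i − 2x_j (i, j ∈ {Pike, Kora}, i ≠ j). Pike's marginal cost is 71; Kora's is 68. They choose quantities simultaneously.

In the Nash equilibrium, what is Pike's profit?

876.16

Mine Pike's profit: π = x_{Pike}(220 − 4x_{Pike} − 2x_{Kora}) − 71x_{Pike}.
∂π/∂x_{Pike} = 149 − 8x_{Pike} − 2x_{Kora} = 0 ⇒ x_{Pike} = 18.625 − 0.25x_{Kora}.
Similarly x_{Kora} = 19 − 0.25x_{Pike}.
Substituting the second reaction function into the first: x_{Pike} = 18.625 − 0.25(19 − 0.25x_{Pike}), which gives 0.9375x_{Pike} = 13.875 ⇒ x_{Pike} = 14.8.
Then x_{Kora} = 19 − 0.25·14.8 = 15.3.
P_{Pike} = 220 − 4·14.8 − 2·15.3 = 130.2.
Profit = (130.2 − 71)·14.8 = 876.16.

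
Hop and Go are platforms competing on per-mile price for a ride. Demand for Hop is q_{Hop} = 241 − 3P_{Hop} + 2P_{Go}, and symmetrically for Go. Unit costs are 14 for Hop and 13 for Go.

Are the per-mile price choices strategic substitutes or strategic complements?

strategic complements

Hop's profit: π = (P_{Hop} − 14)(241 − 3P_{Hop} + 2P_{Go}).
∂π/∂P_{Hop} = 283 − 6P_{Hop} + 2P_{Go} = 0 ⇒ P_{Hop} = 283/6 + (1/3)P_{Go}.
The best-response slope dP_{Hop}/dP_{Go} = 1/3 > 0: the reaction function is upward-sloping, so the choices are strategic complements.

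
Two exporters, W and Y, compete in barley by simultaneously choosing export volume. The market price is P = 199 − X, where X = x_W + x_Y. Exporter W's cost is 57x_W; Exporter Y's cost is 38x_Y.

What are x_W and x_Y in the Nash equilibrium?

Exporter W's profit: π = x_W(199 − (x_W + x_Y)) − 57x_W.
∂π/∂x_W = 142 − 2x_W − x_Y = 0, so x_W = 71 − 0.5x_Y.
By the same steps for Y: x_Y = 80.5 − 0.5x_W.
Plugging x_Y into W's best response: x_W = 71 − 0.5(80.5 − 0.5x_W) ⇒ 0.75x_W = 30.75, so x_W = 41.
Then x_Y = 80.5 − 0.5·41 = 60.

41, 60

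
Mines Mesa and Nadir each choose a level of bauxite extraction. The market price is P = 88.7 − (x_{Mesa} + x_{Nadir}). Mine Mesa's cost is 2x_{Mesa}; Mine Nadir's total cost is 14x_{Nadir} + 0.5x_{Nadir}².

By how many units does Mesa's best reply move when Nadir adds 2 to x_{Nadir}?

Mine Mesa's profit: π = x_{Mesa}(88.7 − (x_{Mesa} + x_{Nadir})) − 2x_{Mesa}.
∂π/∂x_{Mesa} = 86.7 − 2x_{Mesa} − x_{Nadir} = 0, so x_{Mesa} = 43.35 − 0.5x_{Nadir}.
The reaction-function slope is −0.5, so a 2-unit rise in x_{Nadir} moves x_{Mesa} by −0.5 × 2 = −1. Mesa's best response falls — the actions are strategic substitutes.

-1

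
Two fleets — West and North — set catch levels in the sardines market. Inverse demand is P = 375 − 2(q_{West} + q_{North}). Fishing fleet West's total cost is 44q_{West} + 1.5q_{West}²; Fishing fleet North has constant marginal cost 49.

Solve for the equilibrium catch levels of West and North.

Fishing fleet West's profit: π = q_{West}(375 − 2(q_{West} + q_{North})) − 44q_{West} − 1.5q_{West}².
∂π/∂q_{West} = 331 − 7q_{West} − 2q_{North} = 0, so q_{West} = 331/7 − (2/7)q_{North}.
For North: ∂π/∂q_{North} = 326 − 4q_{North} − 2q_{West} = 0 ⇒ q_{North} = 81.5 − 0.5q_{West}.
Substituting the second reaction function into the first: q_{West} = 331/7 − (2/7)(81.5 − 0.5q_{West}), which gives (6/7)q_{West} = 24 ⇒ q_{West} = 28.
Then q_{North} = 81.5 − 0.5·28 = 67.5.

28, 67.5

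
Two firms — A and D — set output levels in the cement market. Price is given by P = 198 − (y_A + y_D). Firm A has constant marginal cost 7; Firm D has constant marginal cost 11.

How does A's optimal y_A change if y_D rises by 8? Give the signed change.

Firm A's profit: π = y_A(198 − (y_A + y_D)) − 7y_A.
∂π/∂y_A = 191 − 2y_A − y_D = 0, so y_A = 95.5 − 0.5y_D.
The reaction-function slope is −0.5, so an 8-unit rise in y_D moves y_A by −0.5 × 8 = −4. A's best response falls — the actions are strategic substitutes.

-4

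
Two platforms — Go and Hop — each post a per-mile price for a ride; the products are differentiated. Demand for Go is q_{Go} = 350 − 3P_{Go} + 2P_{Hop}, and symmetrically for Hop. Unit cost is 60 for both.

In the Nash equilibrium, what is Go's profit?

Go's profit: π = (P_{Go} − 60)(350 − 3P_{Go} + 2P_{Hop}).
∂π/∂P_{Go} = 530 − 6P_{Go} + 2P_{Hop} = 0 ⇒ P_{Go} = 265/3 + (1/3)P_{Hop}.
By symmetry P_{Hop} = P_{Go}; substituting into the reaction function, (2/3)P_{Go} = 265/3 and P_{Go} = 132.5.
q_{Go} = 350 − 3·132.5 + 2·132.5 = 217.5.
Profit = (132.5 − 60)·217.5 = 15768.75.

15768.75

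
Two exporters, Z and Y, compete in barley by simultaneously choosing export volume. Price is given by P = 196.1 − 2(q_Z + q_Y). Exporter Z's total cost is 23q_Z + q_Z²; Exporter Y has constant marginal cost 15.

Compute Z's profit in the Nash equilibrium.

Exporter Z's profit: π = q_Z(196.1 − 2(q_Z + q_Y)) − 23q_Z − q_Z².
∂π/∂q_Z = 173.1 − 6q_Z − 2q_Y = 0, so q_Z = 28.85 − (1/3)q_Y.
For Y: ∂π/∂q_Y = 181.1 − 4q_Y − 2q_Z = 0 ⇒ q_Y = 45.275 − 0.5q_Z.
Plugging q_Y into Z's best response: q_Z = 28.85 − (1/3)(45.275 − 0.5q_Z) ⇒ (5/6)q_Z = 1651/120, so q_Z = 16.51.
Then q_Y = 45.275 − 0.5·16.51 = 37.02.
Price P = 196.1 − 2·53.53 = 89.04.
Z's profit: (89.04 − 23)·16.51 − (16.51)² = 817.7403.

817.7403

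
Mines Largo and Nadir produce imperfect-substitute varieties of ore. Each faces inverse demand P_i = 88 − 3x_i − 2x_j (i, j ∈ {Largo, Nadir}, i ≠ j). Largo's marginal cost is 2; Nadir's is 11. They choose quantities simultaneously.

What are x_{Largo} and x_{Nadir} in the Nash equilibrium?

Mine Largo's profit: π = x_{Largo}(88 − 3x_{Largo} − 2x_{Nadir}) − 2x_{Largo}.
∂π/∂x_{Largo} = 86 − 6x_{Largo} − 2x_{Nadir} = 0 ⇒ x_{Largo} = 43/3 − (1/3)x_{Nadir}.
Similarly x_{Nadir} = 77/6 − (1/3)x_{Largo}.
Solving the two reaction functions simultaneously: (1 − (−1/3)(−1/3))x_{Largo} = 43/3 − (1/3)·(77/6), so (8/9)x_{Largo} = 181/18 and x_{Largo} = 11.3125.
Then x_{Nadir} = 77/6 − (1/3)·11.3125 = 9.0625.

11.3125, 9.0625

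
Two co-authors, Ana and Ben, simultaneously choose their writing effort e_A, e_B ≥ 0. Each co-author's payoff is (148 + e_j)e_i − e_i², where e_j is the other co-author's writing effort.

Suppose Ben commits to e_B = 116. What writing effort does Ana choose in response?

132

Ana's payoff is (148 + e_B)e_A − e_A².
∂π/∂e_A = 148 + e_B − 2e_A = 0, so e_A = 74 + 0.5e_B.
At e_B = 116: e_A = 74 + 0.5·116 = 132.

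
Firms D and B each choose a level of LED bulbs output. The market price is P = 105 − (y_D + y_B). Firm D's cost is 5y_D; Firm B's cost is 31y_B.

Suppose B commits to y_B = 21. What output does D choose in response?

Firm D's profit: π = y_D(105 − (y_D + y_B)) − 5y_D.
∂π/∂y_D = 100 − 2y_D − y_B = 0, so y_D = 50 − 0.5y_B.
At y_B = 21: y_D = 50 − 0.5·21 = 39.5.

39.5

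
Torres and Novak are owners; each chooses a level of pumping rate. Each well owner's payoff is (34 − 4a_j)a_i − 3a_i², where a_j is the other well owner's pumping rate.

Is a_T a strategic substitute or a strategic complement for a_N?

Torres's payoff is (34 − 4a_N)a_T − 3a_T².
∂π/∂a_T = 34 − 4a_N − 6a_T = 0, so a_T = 17/3 − (2/3)a_N.
The best-response slope da_T/da_N = −2/3 < 0: the reaction function is downward-sloping, so the choices are strategic substitutes.

strategic substitutes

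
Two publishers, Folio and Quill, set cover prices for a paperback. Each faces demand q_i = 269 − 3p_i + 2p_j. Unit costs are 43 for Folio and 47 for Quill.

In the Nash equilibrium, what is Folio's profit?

Folio's profit: π = (p_{Folio} − 43)(269 − 3p_{Folio} + 2p_{Quill}).
∂π/∂p_{Folio} = 398 − 6p_{Folio} + 2p_{Quill} = 0 ⇒ p_{Folio} = 199/3 + (1/3)p_{Quill}.
Similarly p_{Quill} = 205/3 + (1/3)p_{Folio}.
Plugging p_{Quill} into Folio's best response: p_{Folio} = 199/3 + (1/3)(205/3 + (1/3)p_{Folio}) ⇒ (8/9)p_{Folio} = 802/9, so p_{Folio} = 100.25.
Then p_{Quill} = 205/3 + (1/3)·100.25 = 101.75.
q_{Folio} = 269 − 3·100.25 + 2·101.75 = 171.75.
Profit = (100.25 − 43)·171.75 = 9832.6875.

9832.6875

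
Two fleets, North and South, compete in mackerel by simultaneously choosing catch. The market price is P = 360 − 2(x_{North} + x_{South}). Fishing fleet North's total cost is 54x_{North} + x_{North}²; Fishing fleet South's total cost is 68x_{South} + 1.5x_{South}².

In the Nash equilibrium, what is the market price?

218

Fishing fleet North's profit: π = x_{North}(360 − 2(x_{North} + x_{South})) − 54x_{North} − x_{North}².
∂π/∂x_{North} = 306 − 6x_{North} − 2x_{South} = 0, so x_{North} = 51 − (1/3)x_{South}.
For South: ∂π/∂x_{South} = 292 − 7x_{South} − 2x_{North} = 0 ⇒ x_{South} = 292/7 − (2/7)x_{North}.
Plugging x_{South} into North's best response: x_{North} = 51 − (1/3)(292/7 − (2/7)x_{North}) ⇒ (19/21)x_{North} = 779/21, so x_{North} = 41.
Then x_{South} = 292/7 − (2/7)·41 = 30.
Equilibrium price: P = 360 − 2·71 = 218.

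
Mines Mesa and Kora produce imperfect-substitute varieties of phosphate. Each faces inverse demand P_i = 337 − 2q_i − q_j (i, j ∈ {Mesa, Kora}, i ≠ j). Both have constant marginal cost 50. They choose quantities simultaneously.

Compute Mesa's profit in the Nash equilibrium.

Mine Mesa's profit: π = q_{Mesa}(337 − 2q_{Mesa} − q_{Kora}) − 50q_{Mesa}.
∂π/∂q_{Mesa} = 287 − 4q_{Mesa} − q_{Kora} = 0 ⇒ q_{Mesa} = 71.75 − 0.25q_{Kora}.
Setting q_{Mesa} = q_{Kora} in the reaction function: q_{Mesa} = 71.75 − 0.25q_{Mesa}, so q_{Mesa} = 71.75 / 1.25 = 57.4.
P_{Mesa} = 337 − 2·57.4 − 57.4 = 164.8.
Profit = (164.8 − 50)·57.4 = 6589.52.

6589.52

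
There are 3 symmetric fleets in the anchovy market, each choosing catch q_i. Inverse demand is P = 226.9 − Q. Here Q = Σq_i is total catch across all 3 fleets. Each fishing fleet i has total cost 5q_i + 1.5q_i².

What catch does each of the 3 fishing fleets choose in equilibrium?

31.7

A representative fishing fleet's profit is π_i = q_i(226.9 − Q) − 5q_i − 1.5q_i², with Q = q_i + Σ_{j≠i} q_j.
First-order condition: 221.9 − 5q_i − Σ_{j≠i} q_j = 0.
Imposing symmetry (q_j = q for all j) turns Σ_{j≠i} q_j into 2q, so 221.9 = 7q and q = 31.7.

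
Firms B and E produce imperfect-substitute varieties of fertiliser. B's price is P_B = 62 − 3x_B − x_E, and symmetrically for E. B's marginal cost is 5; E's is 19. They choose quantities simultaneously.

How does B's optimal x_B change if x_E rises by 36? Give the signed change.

Firm B's profit: π = x_B(62 − 3x_B − x_E) − 5x_B.
∂π/∂x_B = 57 − 6x_B − x_E = 0 ⇒ x_B = 9.5 − (1/6)x_E.
The reaction-function slope is −1/6, so a 36-unit rise in x_E moves x_B by −1/6 × 36 = −6. B's best response falls — the actions are strategic substitutes.

-6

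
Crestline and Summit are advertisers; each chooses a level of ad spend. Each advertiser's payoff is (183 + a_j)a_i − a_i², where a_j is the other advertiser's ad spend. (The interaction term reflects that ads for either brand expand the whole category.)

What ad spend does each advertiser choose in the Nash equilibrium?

Crestline's payoff is (183 + a_S)a_C − a_C².
∂π/∂a_C = 183 + a_S − 2a_C = 0, so a_C = 91.5 + 0.5a_S.
Setting a_C = a_S in the reaction function: a_C = 91.5 + 0.5a_C, so a_C = 91.5 / 0.5 = 183.

183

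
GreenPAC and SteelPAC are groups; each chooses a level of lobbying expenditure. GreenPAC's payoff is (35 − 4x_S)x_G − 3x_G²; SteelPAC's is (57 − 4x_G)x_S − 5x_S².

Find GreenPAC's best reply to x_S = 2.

Expanding GreenPAC's payoff: 35x_G − 4x_Sx_G − 3x_G².
∂π/∂x_G = 35 − 4x_S − 6x_G = 0, so x_G = 35/6 − (2/3)x_S.
At x_S = 2: x_G = 35/6 − (2/3)·2 = 4.5.

4.5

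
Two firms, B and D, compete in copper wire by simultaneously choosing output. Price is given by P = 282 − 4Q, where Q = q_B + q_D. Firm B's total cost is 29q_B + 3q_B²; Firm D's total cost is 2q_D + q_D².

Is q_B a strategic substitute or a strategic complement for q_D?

strategic substitutes

Firm B's profit: π = q_B(282 − 4(q_B + q_D)) − 29q_B − 3q_B².
∂π/∂q_B = 253 − 14q_B − 4q_D = 0, so q_B = 253/14 − (2/7)q_D.
The best-response slope dq_B/dq_D = −2/7 < 0: the reaction function is downward-sloping, so the choices are strategic substitutes.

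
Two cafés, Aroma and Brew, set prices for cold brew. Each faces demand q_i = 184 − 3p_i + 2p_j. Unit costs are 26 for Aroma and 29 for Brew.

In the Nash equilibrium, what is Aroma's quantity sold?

Aroma's profit: π = (p_{Aroma} − 26)(184 − 3p_{Aroma} + 2p_{Brew}).
∂π/∂p_{Aroma} = 262 − 6p_{Aroma} + 2p_{Brew} = 0 ⇒ p_{Aroma} = 131/3 + (1/3)p_{Brew}.
Similarly p_{Brew} = 271/6 + (1/3)p_{Aroma}.
Plugging p_{Brew} into Aroma's best response: p_{Aroma} = 131/3 + (1/3)(271/6 + (1/3)p_{Aroma}) ⇒ (8/9)p_{Aroma} = 1057/18, so p_{Aroma} = 66.0625.
Then p_{Brew} = 271/6 + (1/3)·66.0625 = 67.1875.
q_{Aroma} = 184 − 3·66.0625 + 2·67.1875 = 120.1875.

120.1875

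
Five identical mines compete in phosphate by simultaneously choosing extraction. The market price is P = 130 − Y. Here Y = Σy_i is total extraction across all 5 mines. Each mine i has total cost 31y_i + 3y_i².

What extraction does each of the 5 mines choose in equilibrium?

A representative mine's profit is π_i = y_i(130 − Y) − 31y_i − 3y_i², with Y = y_i + Σ_{j≠i} y_j.
First-order condition: 99 − 8y_i − Σ_{j≠i} y_j = 0.
With identical mines, set every y_j = y: then 99 − 8y − 4y = 0, i.e. y = 99/12 = 8.25.

8.25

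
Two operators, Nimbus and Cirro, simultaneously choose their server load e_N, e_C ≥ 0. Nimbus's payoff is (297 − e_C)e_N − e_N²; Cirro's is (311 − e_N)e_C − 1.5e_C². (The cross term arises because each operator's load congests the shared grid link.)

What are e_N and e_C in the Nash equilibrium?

Expanding Nimbus's payoff: 297e_N − e_Ce_N − e_N².
∂π/∂e_N = 297 − e_C − 2e_N = 0, so e_N = 148.5 − 0.5e_C.
Likewise for Cirro: e_C = 311/3 − (1/3)e_N.
Substituting the second reaction function into the first: e_N = 148.5 − 0.5(311/3 − (1/3)e_N), which gives (5/6)e_N = 290/3 ⇒ e_N = 116.
Then e_C = 311/3 − (1/3)·116 = 65.

116, 65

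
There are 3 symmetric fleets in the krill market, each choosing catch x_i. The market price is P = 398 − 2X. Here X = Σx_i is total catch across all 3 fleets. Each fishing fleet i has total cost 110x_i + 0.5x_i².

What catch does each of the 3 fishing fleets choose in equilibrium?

32

A representative fishing fleet's profit is π_i = x_i(398 − 2X) − 110x_i − 0.5x_i², with X = x_i + Σ_{j≠i} x_j.
First-order condition: 288 − 5x_i − 2Σ_{j≠i} x_j = 0.
In a symmetric equilibrium every fishing fleet chooses the same x, so Σ_{j≠i} x_j = 2x. The condition becomes 288 − 9x = 0, giving x = 288/9 = 32.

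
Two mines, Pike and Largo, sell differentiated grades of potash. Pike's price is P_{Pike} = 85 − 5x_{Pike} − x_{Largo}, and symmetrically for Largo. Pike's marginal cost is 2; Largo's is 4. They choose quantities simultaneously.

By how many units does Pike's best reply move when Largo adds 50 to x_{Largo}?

-5

Mine Pike's profit: π = x_{Pike}(85 − 5x_{Pike} − x_{Largo}) − 2x_{Pike}.
∂π/∂x_{Pike} = 83 − 10x_{Pike} − x_{Largo} = 0 ⇒ x_{Pike} = 8.3 − 0.1x_{Largo}.
The reaction-function slope is −0.1, so a 50-unit rise in x_{Largo} moves x_{Pike} by −0.1 × 50 = −5. Pike's best response falls — the actions are strategic substitutes.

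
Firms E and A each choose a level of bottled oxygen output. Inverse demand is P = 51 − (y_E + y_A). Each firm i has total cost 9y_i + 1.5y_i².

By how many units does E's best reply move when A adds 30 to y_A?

Firm E's profit: π = y_E(51 − (y_E + y_A)) − 9y_E − 1.5y_E².
∂π/∂y_E = 42 − 5y_E − y_A = 0, so y_E = 8.4 − 0.2y_A.
The reaction-function slope is −0.2, so a 30-unit rise in y_A moves y_E by −0.2 × 30 = −6. E's best response falls — the actions are strategic substitutes.

-6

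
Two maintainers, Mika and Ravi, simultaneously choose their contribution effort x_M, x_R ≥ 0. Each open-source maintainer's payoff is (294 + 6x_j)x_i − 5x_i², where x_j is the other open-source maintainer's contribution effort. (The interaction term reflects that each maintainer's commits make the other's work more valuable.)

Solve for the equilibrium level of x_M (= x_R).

Mika's payoff is (294 + 6x_R)x_M − 5x_M².
∂π/∂x_M = 294 + 6x_R − 10x_M = 0, so x_M = 29.4 + 0.6x_R.
The game is symmetric, so in equilibrium x_R = x_M: the reaction function gives 0.4x_M = 29.4, hence x_M = 73.5.

73.5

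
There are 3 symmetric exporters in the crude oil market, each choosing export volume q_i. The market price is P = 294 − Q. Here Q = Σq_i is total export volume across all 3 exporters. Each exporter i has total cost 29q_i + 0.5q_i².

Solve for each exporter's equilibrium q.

53

A representative exporter's profit is π_i = q_i(294 − Q) − 29q_i − 0.5q_i², with Q = q_i + Σ_{j≠i} q_j.
First-order condition: 265 − 3q_i − Σ_{j≠i} q_j = 0.
Imposing symmetry (q_j = q for all j) turns Σ_{j≠i} q_j into 2q, so 265 = 5q and q = 53.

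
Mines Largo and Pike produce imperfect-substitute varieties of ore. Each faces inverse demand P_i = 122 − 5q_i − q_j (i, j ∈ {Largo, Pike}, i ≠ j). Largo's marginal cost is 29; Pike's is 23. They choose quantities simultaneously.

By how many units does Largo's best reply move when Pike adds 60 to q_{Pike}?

-6

Mine Largo's profit: π = q_{Largo}(122 − 5q_{Largo} − q_{Pike}) − 29q_{Largo}.
∂π/∂q_{Largo} = 93 − 10q_{Largo} − q_{Pike} = 0 ⇒ q_{Largo} = 9.3 − 0.1q_{Pike}.
The reaction-function slope is −0.1, so a 60-unit rise in q_{Pike} moves q_{Largo} by −0.1 × 60 = −6. Largo's best response falls — the actions are strategic substitutes.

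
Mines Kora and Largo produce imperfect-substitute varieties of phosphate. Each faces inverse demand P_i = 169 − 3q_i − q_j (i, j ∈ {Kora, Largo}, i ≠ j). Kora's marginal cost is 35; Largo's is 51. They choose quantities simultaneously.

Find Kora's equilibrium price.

Mine Kora's profit: π = q_{Kora}(169 − 3q_{Kora} − q_{Largo}) − 35q_{Kora}.
∂π/∂q_{Kora} = 134 − 6q_{Kora} − q_{Largo} = 0 ⇒ q_{Kora} = 67/3 − (1/6)q_{Largo}.
Similarly q_{Largo} = 59/3 − (1/6)q_{Kora}.
Substituting the second reaction function into the first: q_{Kora} = 67/3 − (1/6)(59/3 − (1/6)q_{Kora}), which gives (35/36)q_{Kora} = 343/18 ⇒ q_{Kora} = 19.6.
Then q_{Largo} = 59/3 − (1/6)·19.6 = 16.4.
P_{Kora} = 169 − 3·19.6 − 16.4 = 93.8.

93.8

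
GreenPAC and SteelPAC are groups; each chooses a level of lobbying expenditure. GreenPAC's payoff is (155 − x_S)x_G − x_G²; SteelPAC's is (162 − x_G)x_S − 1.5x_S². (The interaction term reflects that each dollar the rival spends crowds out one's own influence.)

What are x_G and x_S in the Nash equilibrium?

60.6, 33.8

Expanding GreenPAC's payoff: 155x_G − x_Sx_G − x_G².
∂π/∂x_G = 155 − x_S − 2x_G = 0, so x_G = 77.5 − 0.5x_S.
Likewise for SteelPAC: x_S = 54 − (1/3)x_G.
Solving the two reaction functions simultaneously: (1 − (−0.5)(−1/3))x_G = 77.5 − 0.5·54, so (5/6)x_G = 50.5 and x_G = 60.6.
Then x_S = 54 − (1/3)·60.6 = 33.8.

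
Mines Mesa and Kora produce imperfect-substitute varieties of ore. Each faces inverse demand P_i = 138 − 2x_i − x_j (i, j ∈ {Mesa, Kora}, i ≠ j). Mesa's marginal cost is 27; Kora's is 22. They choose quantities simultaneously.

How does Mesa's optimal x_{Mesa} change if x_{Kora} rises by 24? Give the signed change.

Mine Mesa's profit: π = x_{Mesa}(138 − 2x_{Mesa} − x_{Kora}) − 27x_{Mesa}.
∂π/∂x_{Mesa} = 111 − 4x_{Mesa} − x_{Kora} = 0 ⇒ x_{Mesa} = 27.75 − 0.25x_{Kora}.
The reaction-function slope is −0.25, so a 24-unit rise in x_{Kora} moves x_{Mesa} by −0.25 × 24 = −6. Mesa's best response falls — the actions are strategic substitutes.

-6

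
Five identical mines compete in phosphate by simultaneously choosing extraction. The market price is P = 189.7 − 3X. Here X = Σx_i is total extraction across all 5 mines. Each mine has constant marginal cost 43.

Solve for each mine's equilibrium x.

8.15

A representative mine's profit is π_i = x_i(189.7 − 3X) − 43x_i, with X = x_i + Σ_{j≠i} x_j.
First-order condition: 146.7 − 6x_i − 3Σ_{j≠i} x_j = 0.
With identical mines, set every x_j = x: then 146.7 − 6x − 12x = 0, i.e. x = 146.7/18 = 8.15.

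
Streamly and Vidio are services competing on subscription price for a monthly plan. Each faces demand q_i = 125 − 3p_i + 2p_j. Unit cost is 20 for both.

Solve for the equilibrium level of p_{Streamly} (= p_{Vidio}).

46.25

Streamly's profit: π = (p_{Streamly} − 20)(125 − 3p_{Streamly} + 2p_{Vidio}).
∂π/∂p_{Streamly} = 185 − 6p_{Streamly} + 2p_{Vidio} = 0 ⇒ p_{Streamly} = 185/6 + (1/3)p_{Vidio}.
By symmetry p_{Vidio} = p_{Streamly}; substituting into the reaction function, (2/3)p_{Streamly} = 185/6 and p_{Streamly} = 46.25.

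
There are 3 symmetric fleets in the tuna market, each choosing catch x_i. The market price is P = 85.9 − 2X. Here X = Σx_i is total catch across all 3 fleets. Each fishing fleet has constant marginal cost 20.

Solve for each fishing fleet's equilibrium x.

A representative fishing fleet's profit is π_i = x_i(85.9 − 2X) − 20x_i, with X = x_i + Σ_{j≠i} x_j.
First-order condition: 65.9 − 4x_i − 2Σ_{j≠i} x_j = 0.
With identical fishing fleets, set every x_j = x: then 65.9 − 4x − 4x = 0, i.e. x = 65.9/8 = 8.2375.

8.2375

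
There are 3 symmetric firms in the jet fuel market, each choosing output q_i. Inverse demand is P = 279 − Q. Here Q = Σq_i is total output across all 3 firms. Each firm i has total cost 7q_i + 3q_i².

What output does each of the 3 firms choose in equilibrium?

27.2

A representative firm's profit is π_i = q_i(279 − Q) − 7q_i − 3q_i², with Q = q_i + Σ_{j≠i} q_j.
First-order condition: 272 − 8q_i − Σ_{j≠i} q_j = 0.
In a symmetric equilibrium every firm chooses the same q, so Σ_{j≠i} q_j = 2q. The condition becomes 272 − 10q = 0, giving q = 272/10 = 27.2.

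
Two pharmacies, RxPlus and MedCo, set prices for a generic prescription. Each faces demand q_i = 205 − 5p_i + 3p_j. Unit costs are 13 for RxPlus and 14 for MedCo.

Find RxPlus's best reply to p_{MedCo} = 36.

37.8

RxPlus's profit: π = (p_{RxPlus} − 13)(205 − 5p_{RxPlus} + 3p_{MedCo}).
∂π/∂p_{RxPlus} = 270 − 10p_{RxPlus} + 3p_{MedCo} = 0 ⇒ p_{RxPlus} = 27 + 0.3p_{MedCo}.
At p_{MedCo} = 36: p_{RxPlus} = 27 + 0.3·36 = 37.8.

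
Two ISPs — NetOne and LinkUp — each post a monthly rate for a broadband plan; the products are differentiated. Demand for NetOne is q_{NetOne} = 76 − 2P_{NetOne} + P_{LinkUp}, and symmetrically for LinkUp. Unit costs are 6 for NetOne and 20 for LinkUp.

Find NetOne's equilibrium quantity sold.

50.4

NetOne's profit: π = (P_{NetOne} − 6)(76 − 2P_{NetOne} + P_{LinkUp}).
∂π/∂P_{NetOne} = 88 − 4P_{NetOne} + P_{LinkUp} = 0 ⇒ P_{NetOne} = 22 + 0.25P_{LinkUp}.
Similarly P_{LinkUp} = 29 + 0.25P_{NetOne}.
Solving the two reaction functions simultaneously: (1 − (0.25)(0.25))P_{NetOne} = 22 + 0.25·29, so 0.9375P_{NetOne} = 29.25 and P_{NetOne} = 31.2.
Then P_{LinkUp} = 29 + 0.25·31.2 = 36.8.
q_{NetOne} = 76 − 2·31.2 + 36.8 = 50.4.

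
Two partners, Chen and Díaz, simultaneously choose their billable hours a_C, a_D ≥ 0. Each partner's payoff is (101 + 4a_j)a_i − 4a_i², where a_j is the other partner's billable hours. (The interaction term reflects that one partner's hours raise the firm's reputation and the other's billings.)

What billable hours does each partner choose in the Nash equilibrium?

Chen's payoff is (101 + 4a_D)a_C − 4a_C².
∂π/∂a_C = 101 + 4a_D − 8a_C = 0, so a_C = 12.625 + 0.5a_D.
Setting a_C = a_D in the reaction function: a_C = 12.625 + 0.5a_C, so a_C = 12.625 / 0.5 = 25.25.

25.25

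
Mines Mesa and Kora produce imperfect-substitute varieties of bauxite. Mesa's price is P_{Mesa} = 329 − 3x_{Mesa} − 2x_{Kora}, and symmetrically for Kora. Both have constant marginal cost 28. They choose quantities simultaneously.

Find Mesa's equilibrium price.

140.875

Mine Mesa's profit: π = x_{Mesa}(329 − 3x_{Mesa} − 2x_{Kora}) − 28x_{Mesa}.
∂π/∂x_{Mesa} = 301 − 6x_{Mesa} − 2x_{Kora} = 0 ⇒ x_{Mesa} = 301/6 − (1/3)x_{Kora}.
Setting x_{Mesa} = x_{Kora} in the reaction function: x_{Mesa} = 301/6 − (1/3)x_{Mesa}, so x_{Mesa} = (301/6) / (4/3) = 37.625.
P_{Mesa} = 329 − 3·37.625 − 2·37.625 = 140.875.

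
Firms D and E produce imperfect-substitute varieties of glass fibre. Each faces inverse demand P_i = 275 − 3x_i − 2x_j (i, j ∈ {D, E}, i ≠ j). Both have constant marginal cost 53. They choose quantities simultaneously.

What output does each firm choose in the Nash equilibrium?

Firm D's profit: π = x_D(275 − 3x_D − 2x_E) − 53x_D.
∂π/∂x_D = 222 − 6x_D − 2x_E = 0 ⇒ x_D = 37 − (1/3)x_E.
The game is symmetric, so in equilibrium x_E = x_D: the reaction function gives (4/3)x_D = 37, hence x_D = 27.75.

27.75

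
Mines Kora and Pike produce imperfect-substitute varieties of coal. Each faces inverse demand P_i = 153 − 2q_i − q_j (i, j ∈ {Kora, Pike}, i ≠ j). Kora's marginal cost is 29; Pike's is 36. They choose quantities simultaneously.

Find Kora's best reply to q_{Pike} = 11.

Mine Kora's profit: π = q_{Kora}(153 − 2q_{Kora} − q_{Pike}) − 29q_{Kora}.
∂π/∂q_{Kora} = 124 − 4q_{Kora} − q_{Pike} = 0 ⇒ q_{Kora} = 31 − 0.25q_{Pike}.
At q_{Pike} = 11: q_{Kora} = 31 − 0.25·11 = 28.25.

28.25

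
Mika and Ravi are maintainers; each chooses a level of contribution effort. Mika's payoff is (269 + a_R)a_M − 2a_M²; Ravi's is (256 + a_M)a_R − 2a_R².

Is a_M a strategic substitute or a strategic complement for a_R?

strategic complements

Expanding Mika's payoff: 269a_M + a_Ra_M − 2a_M².
∂π/∂a_M = 269 + a_R − 4a_M = 0, so a_M = 67.25 + 0.25a_R.
The best-response slope da_M/da_R = 0.25 > 0: the reaction function is upward-sloping, so the choices are strategic complements.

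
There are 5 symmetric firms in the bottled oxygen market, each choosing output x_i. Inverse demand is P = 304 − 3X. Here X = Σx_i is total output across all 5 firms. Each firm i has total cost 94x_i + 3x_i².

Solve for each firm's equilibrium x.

8.75

A representative firm's profit is π_i = x_i(304 − 3X) − 94x_i − 3x_i², with X = x_i + Σ_{j≠i} x_j.
First-order condition: 210 − 12x_i − 3Σ_{j≠i} x_j = 0.
With identical firms, set every x_j = x: then 210 − 12x − 12x = 0, i.e. x = 210/24 = 8.75.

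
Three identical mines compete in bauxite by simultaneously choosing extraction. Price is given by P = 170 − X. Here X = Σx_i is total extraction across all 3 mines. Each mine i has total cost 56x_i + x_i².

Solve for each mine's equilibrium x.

19

A representative mine's profit is π_i = x_i(170 − X) − 56x_i − x_i², with X = x_i + Σ_{j≠i} x_j.
First-order condition: 114 − 4x_i − Σ_{j≠i} x_j = 0.
With identical mines, set every x_j = x: then 114 − 4x − 2x = 0, i.e. x = 114/6 = 19.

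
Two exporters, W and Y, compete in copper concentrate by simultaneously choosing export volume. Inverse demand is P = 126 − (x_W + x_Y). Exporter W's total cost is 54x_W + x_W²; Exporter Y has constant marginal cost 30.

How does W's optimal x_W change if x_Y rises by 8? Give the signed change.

-2

Exporter W's profit: π = x_W(126 − (x_W + x_Y)) − 54x_W − x_W².
∂π/∂x_W = 72 − 4x_W − x_Y = 0, so x_W = 18 − 0.25x_Y.
The reaction-function slope is −0.25, so an 8-unit rise in x_Y moves x_W by −0.25 × 8 = −2. W's best response falls — the actions are strategic substitutes.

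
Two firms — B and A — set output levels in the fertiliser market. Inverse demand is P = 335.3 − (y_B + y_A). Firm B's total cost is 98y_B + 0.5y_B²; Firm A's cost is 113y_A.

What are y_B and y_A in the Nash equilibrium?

50.46, 85.92

Firm B's profit: π = y_B(335.3 − (y_B + y_A)) − 98y_B − 0.5y_B².
∂π/∂y_B = 237.3 − 3y_B − y_A = 0, so y_B = 79.1 − (1/3)y_A.
For A: ∂π/∂y_A = 222.3 − 2y_A − y_B = 0 ⇒ y_A = 111.15 − 0.5y_B.
Solving the two reaction functions simultaneously: (1 − (−1/3)(−0.5))y_B = 79.1 − (1/3)·111.15, so (5/6)y_B = 42.05 and y_B = 50.46.
Then y_A = 111.15 − 0.5·50.46 = 85.92.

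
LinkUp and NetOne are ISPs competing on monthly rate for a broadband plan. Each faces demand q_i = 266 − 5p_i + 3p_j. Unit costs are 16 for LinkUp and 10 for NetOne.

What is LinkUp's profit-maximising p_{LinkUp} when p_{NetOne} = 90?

61.6

LinkUp's profit: π = (p_{LinkUp} − 16)(266 − 5p_{LinkUp} + 3p_{NetOne}).
∂π/∂p_{LinkUp} = 346 − 10p_{LinkUp} + 3p_{NetOne} = 0 ⇒ p_{LinkUp} = 34.6 + 0.3p_{NetOne}.
At p_{NetOne} = 90: p_{LinkUp} = 34.6 + 0.3·90 = 61.6.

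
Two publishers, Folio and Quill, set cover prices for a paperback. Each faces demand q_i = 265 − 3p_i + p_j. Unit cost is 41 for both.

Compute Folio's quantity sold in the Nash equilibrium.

109.8

Folio's profit: π = (p_{Folio} − 41)(265 − 3p_{Folio} + p_{Quill}).
∂π/∂p_{Folio} = 388 − 6p_{Folio} + p_{Quill} = 0 ⇒ p_{Folio} = 194/3 + (1/6)p_{Quill}.
The game is symmetric, so in equilibrium p_{Quill} = p_{Folio}: the reaction function gives (5/6)p_{Folio} = 194/3, hence p_{Folio} = 77.6.
q_{Folio} = 265 − 3·77.6 + 77.6 = 109.8.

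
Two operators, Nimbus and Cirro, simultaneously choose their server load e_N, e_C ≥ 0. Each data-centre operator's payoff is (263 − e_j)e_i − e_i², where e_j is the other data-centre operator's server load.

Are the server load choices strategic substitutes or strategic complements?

Nimbus's payoff is (263 − e_C)e_N − e_N².
∂π/∂e_N = 263 − e_C − 2e_N = 0, so e_N = 131.5 − 0.5e_C.
The best-response slope de_N/de_C = −0.5 < 0: the reaction function is downward-sloping, so the choices are strategic substitutes.

strategic substitutes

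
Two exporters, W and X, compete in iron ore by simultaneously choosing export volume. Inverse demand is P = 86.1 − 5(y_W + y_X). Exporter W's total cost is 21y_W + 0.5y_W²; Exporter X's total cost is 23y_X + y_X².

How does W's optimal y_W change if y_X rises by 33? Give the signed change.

-15

Exporter W's profit: π = y_W(86.1 − 5(y_W + y_X)) − 21y_W − 0.5y_W².
∂π/∂y_W = 65.1 − 11y_W − 5y_X = 0, so y_W = 651/110 − (5/11)y_X.
The reaction-function slope is −5/11, so a 33-unit rise in y_X moves y_W by −5/11 × 33 = −15. W's best response falls — the actions are strategic substitutes.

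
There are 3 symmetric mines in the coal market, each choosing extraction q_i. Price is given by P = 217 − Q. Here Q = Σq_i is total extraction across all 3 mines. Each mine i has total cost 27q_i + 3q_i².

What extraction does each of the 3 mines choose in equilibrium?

A representative mine's profit is π_i = q_i(217 − Q) − 27q_i − 3q_i², with Q = q_i + Σ_{j≠i} q_j.
First-order condition: 190 − 8q_i − Σ_{j≠i} q_j = 0.
In a symmetric equilibrium every mine chooses the same q, so Σ_{j≠i} q_j = 2q. The condition becomes 190 − 10q = 0, giving q = 190/10 = 19.

19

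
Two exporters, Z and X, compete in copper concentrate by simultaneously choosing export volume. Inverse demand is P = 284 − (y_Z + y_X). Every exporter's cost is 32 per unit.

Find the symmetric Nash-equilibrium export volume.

84

Exporter Z's profit: π = y_Z(284 − (y_Z + y_X)) − 32y_Z.
∂π/∂y_Z = 252 − 2y_Z − y_X = 0, so y_Z = 126 − 0.5y_X.
Setting y_Z = y_X in the reaction function: y_Z = 126 − 0.5y_Z, so y_Z = 126 / 1.5 = 84.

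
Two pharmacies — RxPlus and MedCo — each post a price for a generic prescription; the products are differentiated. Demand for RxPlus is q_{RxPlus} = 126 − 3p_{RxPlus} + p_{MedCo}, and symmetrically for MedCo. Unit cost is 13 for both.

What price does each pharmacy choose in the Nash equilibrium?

RxPlus's profit: π = (p_{RxPlus} − 13)(126 − 3p_{RxPlus} + p_{MedCo}).
∂π/∂p_{RxPlus} = 165 − 6p_{RxPlus} + p_{MedCo} = 0 ⇒ p_{RxPlus} = 27.5 + (1/6)p_{MedCo}.
By symmetry p_{MedCo} = p_{RxPlus}; substituting into the reaction function, (5/6)p_{RxPlus} = 27.5 and p_{RxPlus} = 33.

33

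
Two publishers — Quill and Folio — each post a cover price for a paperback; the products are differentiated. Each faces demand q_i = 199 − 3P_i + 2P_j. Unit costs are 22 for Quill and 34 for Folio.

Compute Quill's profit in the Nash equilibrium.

Quill's profit: π = (P_{Quill} − 22)(199 − 3P_{Quill} + 2P_{Folio}).
∂π/∂P_{Quill} = 265 − 6P_{Quill} + 2P_{Folio} = 0 ⇒ P_{Quill} = 265/6 + (1/3)P_{Folio}.
Similarly P_{Folio} = 301/6 + (1/3)P_{Quill}.
Solving the two reaction functions simultaneously: (1 − (1/3)(1/3))P_{Quill} = 265/6 + (1/3)·(301/6), so (8/9)P_{Quill} = 548/9 and P_{Quill} = 68.5.
Then P_{Folio} = 301/6 + (1/3)·68.5 = 73.
q_{Quill} = 199 − 3·68.5 + 2·73 = 139.5.
Profit = (68.5 − 22)·139.5 = 6486.75.

6486.75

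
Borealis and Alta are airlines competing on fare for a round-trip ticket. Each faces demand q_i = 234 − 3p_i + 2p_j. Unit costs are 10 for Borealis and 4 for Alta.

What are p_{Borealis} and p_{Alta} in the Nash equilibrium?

Borealis's profit: π = (p_{Borealis} − 10)(234 − 3p_{Borealis} + 2p_{Alta}).
∂π/∂p_{Borealis} = 264 − 6p_{Borealis} + 2p_{Alta} = 0 ⇒ p_{Borealis} = 44 + (1/3)p_{Alta}.
Similarly p_{Alta} = 41 + (1/3)p_{Borealis}.
Solving the two reaction functions simultaneously: (1 − (1/3)(1/3))p_{Borealis} = 44 + (1/3)·41, so (8/9)p_{Borealis} = 173/3 and p_{Borealis} = 64.875.
Then p_{Alta} = 41 + (1/3)·64.875 = 62.625.

64.875, 62.625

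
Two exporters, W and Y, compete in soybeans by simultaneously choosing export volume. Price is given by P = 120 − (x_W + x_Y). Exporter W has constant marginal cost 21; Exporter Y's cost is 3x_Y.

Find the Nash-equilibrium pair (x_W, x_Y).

Exporter W's profit: π = x_W(120 − (x_W + x_Y)) − 21x_W.
∂π/∂x_W = 99 − 2x_W − x_Y = 0, so x_W = 49.5 − 0.5x_Y.
By the same steps for Y: x_Y = 58.5 − 0.5x_W.
Plugging x_Y into W's best response: x_W = 49.5 − 0.5(58.5 − 0.5x_W) ⇒ 0.75x_W = 20.25, so x_W = 27.
Then x_Y = 58.5 − 0.5·27 = 45.

27, 45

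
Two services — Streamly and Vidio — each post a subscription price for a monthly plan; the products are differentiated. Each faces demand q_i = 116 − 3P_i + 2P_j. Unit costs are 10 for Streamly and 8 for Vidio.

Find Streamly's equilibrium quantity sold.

Streamly's profit: π = (P_{Streamly} − 10)(116 − 3P_{Streamly} + 2P_{Vidio}).
∂π/∂P_{Streamly} = 146 − 6P_{Streamly} + 2P_{Vidio} = 0 ⇒ P_{Streamly} = 73/3 + (1/3)P_{Vidio}.
Similarly P_{Vidio} = 70/3 + (1/3)P_{Streamly}.
Plugging P_{Vidio} into Streamly's best response: P_{Streamly} = 73/3 + (1/3)(70/3 + (1/3)P_{Streamly}) ⇒ (8/9)P_{Streamly} = 289/9, so P_{Streamly} = 36.125.
Then P_{Vidio} = 70/3 + (1/3)·36.125 = 35.375.
q_{Streamly} = 116 − 3·36.125 + 2·35.375 = 78.375.

78.375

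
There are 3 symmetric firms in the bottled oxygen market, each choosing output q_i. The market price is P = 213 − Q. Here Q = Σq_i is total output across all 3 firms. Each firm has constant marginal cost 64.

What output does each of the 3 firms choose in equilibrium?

37.25

A representative firm's profit is π_i = q_i(213 − Q) − 64q_i, with Q = q_i + Σ_{j≠i} q_j.
First-order condition: 149 − 2q_i − Σ_{j≠i} q_j = 0.
With identical firms, set every q_j = q: then 149 − 2q − 2q = 0, i.e. q = 149/4 = 37.25.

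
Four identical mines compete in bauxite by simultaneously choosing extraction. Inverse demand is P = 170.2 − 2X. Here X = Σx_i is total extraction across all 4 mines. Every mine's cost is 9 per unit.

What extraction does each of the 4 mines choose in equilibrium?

16.12

A representative mine's profit is π_i = x_i(170.2 − 2X) − 9x_i, with X = x_i + Σ_{j≠i} x_j.
First-order condition: 161.2 − 4x_i − 2Σ_{j≠i} x_j = 0.
With identical mines, set every x_j = x: then 161.2 − 4x − 6x = 0, i.e. x = 161.2/10 = 16.12.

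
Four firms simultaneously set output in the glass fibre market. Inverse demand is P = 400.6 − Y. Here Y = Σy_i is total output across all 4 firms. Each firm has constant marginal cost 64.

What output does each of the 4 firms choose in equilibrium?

67.32

A representative firm's profit is π_i = y_i(400.6 − Y) − 64y_i, with Y = y_i + Σ_{j≠i} y_j.
First-order condition: 336.6 − 2y_i − Σ_{j≠i} y_j = 0.
With identical firms, set every y_j = y: then 336.6 − 2y − 3y = 0, i.e. y = 336.6/5 = 67.32.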